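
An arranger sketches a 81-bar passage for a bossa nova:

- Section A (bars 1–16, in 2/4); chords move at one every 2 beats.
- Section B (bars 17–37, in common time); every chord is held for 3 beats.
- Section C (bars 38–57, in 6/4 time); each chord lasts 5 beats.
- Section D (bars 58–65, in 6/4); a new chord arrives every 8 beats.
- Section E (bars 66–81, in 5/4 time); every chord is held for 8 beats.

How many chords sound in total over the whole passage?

A has 32 beats and chords last 2 each, so 16 chords.
B has 84 beats and chords last 3 each, so 28 chords.
C has 120 beats and chords last 5 each, so 24 chords.
D has 48 beats and chords last 8 each, so 6 chords.
E has 80 beats and chords last 8 each, so 10 chords.
Total: 16 + 28 + 24 + 6 + 10 = 84.

84 chords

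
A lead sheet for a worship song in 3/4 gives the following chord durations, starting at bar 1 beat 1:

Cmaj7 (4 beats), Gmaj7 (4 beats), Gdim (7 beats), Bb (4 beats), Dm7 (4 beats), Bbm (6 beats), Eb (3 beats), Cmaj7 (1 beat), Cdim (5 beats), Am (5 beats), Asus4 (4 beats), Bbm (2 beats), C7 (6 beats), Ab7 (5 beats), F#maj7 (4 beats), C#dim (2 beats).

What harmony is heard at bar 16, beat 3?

Beat 3 of bar 16 is beat (16−1)×3 + 3 = 48 overall.
Running totals: Cmaj7 ends at 4, Gmaj7 ends at 8, Gdim ends at 15, Bb ends at 19, Dm7 ends at 23, Bbm ends at 29, Eb ends at 32, Cmaj7 ends at 33, Cdim ends at 38, Am ends at 43, Asus4 ends at 47, Bbm ends at 49.
Beat 48 falls within Bbm.

Bbm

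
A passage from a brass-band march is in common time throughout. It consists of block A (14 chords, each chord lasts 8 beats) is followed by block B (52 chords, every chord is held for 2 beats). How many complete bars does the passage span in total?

A: 14 × 8 = 112 beats = 28 bars.
B: 52 × 2 = 104 beats = 26 bars.
Total: 28 + 26 = 54 bars.

54 bars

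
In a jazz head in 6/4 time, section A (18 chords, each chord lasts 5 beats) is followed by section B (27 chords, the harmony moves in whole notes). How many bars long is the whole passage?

A: 18 × 5 = 90 beats = 15 bars.
B: 27 × 4 = 108 beats = 18 bars.
Total: 15 + 18 = 33 bars.

33 bars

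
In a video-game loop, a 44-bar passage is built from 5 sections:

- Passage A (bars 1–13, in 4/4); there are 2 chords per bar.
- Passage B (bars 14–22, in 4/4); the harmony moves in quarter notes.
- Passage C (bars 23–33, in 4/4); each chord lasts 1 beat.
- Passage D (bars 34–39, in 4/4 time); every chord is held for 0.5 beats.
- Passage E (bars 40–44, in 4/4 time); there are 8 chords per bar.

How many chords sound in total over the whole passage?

194 chords

A: 13·4 = 52 beats, 52/2 = 26 chords.
B: 9·4 = 36 beats, 36/1 = 36 chords.
C: 11·4 = 44 beats, 44/1 = 44 chords.
D: 6·4 = 24 beats, 24/0.5 = 48 chords.
E: 5·4 = 20 beats, 20/0.5 = 40 chords.
Total: 26 + 36 + 44 + 48 + 40 = 194.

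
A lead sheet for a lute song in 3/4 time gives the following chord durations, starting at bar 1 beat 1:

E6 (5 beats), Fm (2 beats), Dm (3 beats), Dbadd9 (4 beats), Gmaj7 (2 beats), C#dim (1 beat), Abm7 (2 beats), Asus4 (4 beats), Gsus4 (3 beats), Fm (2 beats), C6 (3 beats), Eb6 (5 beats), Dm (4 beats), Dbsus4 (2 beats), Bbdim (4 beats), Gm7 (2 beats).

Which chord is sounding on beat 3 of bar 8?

Beat 3 of bar 8 is beat (8−1)×3 + 3 = 24 overall.
Running totals: E6 ends at 5, Fm ends at 7, Dm ends at 10, Dbadd9 ends at 14, Gmaj7 ends at 16, C#dim ends at 17, Abm7 ends at 19, Asus4 ends at 23, Gsus4 ends at 26.
Beat 24 falls within Gsus4.

Gsus4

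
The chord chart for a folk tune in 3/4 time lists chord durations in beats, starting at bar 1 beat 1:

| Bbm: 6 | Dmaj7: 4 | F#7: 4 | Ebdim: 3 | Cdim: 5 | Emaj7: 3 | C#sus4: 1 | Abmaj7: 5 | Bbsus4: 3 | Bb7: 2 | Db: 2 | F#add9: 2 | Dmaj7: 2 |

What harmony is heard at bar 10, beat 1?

Beat 1 of bar 10 is beat (10−1)×3 + 1 = 28 overall.
Running totals: Bbm ends at 6, Dmaj7 ends at 10, F#7 ends at 14, Ebdim ends at 17, Cdim ends at 22, Emaj7 ends at 25, C#sus4 ends at 26, Abmaj7 ends at 31.
Beat 28 falls within Abmaj7.

Abmaj7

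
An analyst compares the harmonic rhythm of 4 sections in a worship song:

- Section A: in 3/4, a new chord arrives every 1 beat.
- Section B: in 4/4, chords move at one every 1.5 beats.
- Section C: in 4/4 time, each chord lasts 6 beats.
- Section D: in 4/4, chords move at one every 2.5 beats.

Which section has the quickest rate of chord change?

A: 3 beats/bar ÷ 1 beat/chord = 3 chords/bar.
B: 4 beats/bar ÷ 1.5 beats/chord = 8/3 chords/bar.
C: 4 beats/bar ÷ 6 beats/chord = 2/3 chords/bar.
D: 4 beats/bar ÷ 2.5 beats/chord = 1.6 chords/bar.
Fastest is A at 3 chords/bar.

Section A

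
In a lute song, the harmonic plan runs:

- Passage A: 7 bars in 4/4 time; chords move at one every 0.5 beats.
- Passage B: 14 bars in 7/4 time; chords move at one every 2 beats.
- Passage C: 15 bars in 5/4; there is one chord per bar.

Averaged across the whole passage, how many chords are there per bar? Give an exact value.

10/3 chords per bar

A: 7 bars of 4 beats is 28 beats; at 0.5 beats each that's 56 chords.
B: 14 bars of 7 beats is 98 beats; at 2 beats each that's 49 chords.
C: 15 bars of 5 beats is 75 beats; at 5 beats each that's 15 chords.
Overall: 120 chords over 36 bars → 120/36 = 10/3 chords per bar.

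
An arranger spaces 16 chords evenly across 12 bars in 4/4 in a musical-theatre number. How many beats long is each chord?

3 beats

12 bars × 4 beats/bar = 48 beats total.
48 beats ÷ 16 chords = 3 beats per chord.
(That is a dotted half note.)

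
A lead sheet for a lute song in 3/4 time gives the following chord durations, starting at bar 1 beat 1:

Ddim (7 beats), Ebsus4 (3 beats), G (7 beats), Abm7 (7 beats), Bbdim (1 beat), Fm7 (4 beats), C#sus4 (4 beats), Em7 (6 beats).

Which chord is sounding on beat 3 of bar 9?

Fm7

Beat 3 of bar 9 is beat (9−1)×3 + 3 = 27 overall.
Running totals: Ddim ends at 7, Ebsus4 ends at 10, G ends at 17, Abm7 ends at 24, Bbdim ends at 25, Fm7 ends at 29.
Beat 27 falls within Fm7.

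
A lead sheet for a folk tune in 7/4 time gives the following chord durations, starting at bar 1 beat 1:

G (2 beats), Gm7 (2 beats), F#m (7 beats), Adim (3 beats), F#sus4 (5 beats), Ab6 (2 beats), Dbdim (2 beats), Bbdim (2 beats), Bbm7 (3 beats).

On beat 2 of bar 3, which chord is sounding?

Beat 2 of bar 3 is beat (3−1)×7 + 2 = 16 overall.
Running totals: G ends at 2, Gm7 ends at 4, F#m ends at 11, Adim ends at 14, F#sus4 ends at 19.
Beat 16 falls within F#sus4.

F#sus4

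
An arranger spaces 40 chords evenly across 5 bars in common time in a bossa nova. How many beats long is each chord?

5 bars × 4 beats/bar = 20 beats total.
20 beats ÷ 40 chords = 0.5 beats per chord.
(That is an eighth note.)

0.5 beats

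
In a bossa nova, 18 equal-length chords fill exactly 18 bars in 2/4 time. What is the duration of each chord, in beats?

2 beats

18 bars × 2 beats/bar = 36 beats total.
36 beats ÷ 18 chords = 2 beats per chord.
(That is a half note.)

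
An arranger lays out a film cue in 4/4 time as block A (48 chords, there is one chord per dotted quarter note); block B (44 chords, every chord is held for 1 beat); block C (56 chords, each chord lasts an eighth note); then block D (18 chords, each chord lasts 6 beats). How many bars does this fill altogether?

A: 48 × 1.5 = 72 beats = 18 bars.
B: 44 × 1 = 44 beats = 11 bars.
C: 56 × 0.5 = 28 beats = 7 bars.
D: 18 × 6 = 108 beats = 27 bars.
Total: 18 + 11 + 7 + 27 = 63 bars.

63 bars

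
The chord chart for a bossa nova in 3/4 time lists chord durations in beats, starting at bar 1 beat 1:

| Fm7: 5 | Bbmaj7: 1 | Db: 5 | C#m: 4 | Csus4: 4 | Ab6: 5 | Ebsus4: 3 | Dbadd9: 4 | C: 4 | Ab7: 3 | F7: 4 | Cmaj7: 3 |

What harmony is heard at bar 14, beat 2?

F7

Beat 2 of bar 14 is beat (14−1)×3 + 2 = 41 overall.
Running totals: Fm7 ends at 5, Bbmaj7 ends at 6, Db ends at 11, C#m ends at 15, Csus4 ends at 19, Ab6 ends at 24, Ebsus4 ends at 27, Dbadd9 ends at 31, C ends at 35, Ab7 ends at 38, F7 ends at 42.
Beat 41 falls within F7.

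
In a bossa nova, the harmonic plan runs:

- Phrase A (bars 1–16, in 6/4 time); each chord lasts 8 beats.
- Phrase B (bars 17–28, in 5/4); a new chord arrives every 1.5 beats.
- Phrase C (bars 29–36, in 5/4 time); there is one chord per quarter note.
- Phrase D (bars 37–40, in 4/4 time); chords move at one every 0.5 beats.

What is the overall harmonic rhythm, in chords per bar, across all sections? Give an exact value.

A: 16 × 6 = 96 beats ÷ 8 = 12 chords.
B: 12 × 5 = 60 beats ÷ 1.5 = 40 chords.
C: 8 × 5 = 40 beats ÷ 1 = 40 chords.
D: 4 × 4 = 16 beats ÷ 0.5 = 32 chords.
Overall: 124 chords over 40 bars → 124/40 = 3.1 chords per bar.

3.1 chords per bar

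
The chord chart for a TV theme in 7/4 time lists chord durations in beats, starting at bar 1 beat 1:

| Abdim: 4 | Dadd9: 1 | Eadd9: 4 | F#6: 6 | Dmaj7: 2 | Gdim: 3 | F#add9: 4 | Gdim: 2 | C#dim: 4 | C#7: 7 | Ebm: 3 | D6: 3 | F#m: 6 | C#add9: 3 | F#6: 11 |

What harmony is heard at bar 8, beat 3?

Beat 3 of bar 8 is beat (8−1)×7 + 3 = 52 overall.
Running totals: Abdim ends at 4, Dadd9 ends at 5, Eadd9 ends at 9, F#6 ends at 15, Dmaj7 ends at 17, Gdim ends at 20, F#add9 ends at 24, Gdim ends at 26, C#dim ends at 30, C#7 ends at 37, Ebm ends at 40, D6 ends at 43, F#m ends at 49, C#add9 ends at 52.
Beat 52 falls within C#add9.

C#add9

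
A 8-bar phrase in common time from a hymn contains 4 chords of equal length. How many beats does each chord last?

8 bars × 4 beats/bar = 32 beats total.
32 beats ÷ 4 chords = 8 beats per chord.

8 beats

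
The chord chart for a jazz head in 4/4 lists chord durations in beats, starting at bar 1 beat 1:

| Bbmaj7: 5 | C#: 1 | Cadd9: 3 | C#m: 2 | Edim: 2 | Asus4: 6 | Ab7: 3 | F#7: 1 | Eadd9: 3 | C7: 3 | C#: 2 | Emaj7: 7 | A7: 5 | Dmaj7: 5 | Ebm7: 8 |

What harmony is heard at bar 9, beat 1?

Emaj7

Beat 1 of bar 9 is beat (9−1)×4 + 1 = 33 overall.
Running totals: Bbmaj7 ends at 5, C# ends at 6, Cadd9 ends at 9, C#m ends at 11, Edim ends at 13, Asus4 ends at 19, Ab7 ends at 22, F#7 ends at 23, Eadd9 ends at 26, C7 ends at 29, C# ends at 31, Emaj7 ends at 38.
Beat 33 falls within Emaj7.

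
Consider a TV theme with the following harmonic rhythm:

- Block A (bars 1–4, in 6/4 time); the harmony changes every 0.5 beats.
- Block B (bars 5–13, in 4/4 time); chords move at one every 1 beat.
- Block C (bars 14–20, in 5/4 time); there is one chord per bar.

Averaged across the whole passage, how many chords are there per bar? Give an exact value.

4.55 chords per bar

A: 4 bars of 6 beats is 24 beats; at 0.5 beats each that's 48 chords.
B: 9 bars of 4 beats is 36 beats; at 1 beat each that's 36 chords.
C: 7 bars of 5 beats is 35 beats; at 5 beats each that's 7 chords.
Overall: 91 chords over 20 bars → 91/20 = 4.55 chords per bar.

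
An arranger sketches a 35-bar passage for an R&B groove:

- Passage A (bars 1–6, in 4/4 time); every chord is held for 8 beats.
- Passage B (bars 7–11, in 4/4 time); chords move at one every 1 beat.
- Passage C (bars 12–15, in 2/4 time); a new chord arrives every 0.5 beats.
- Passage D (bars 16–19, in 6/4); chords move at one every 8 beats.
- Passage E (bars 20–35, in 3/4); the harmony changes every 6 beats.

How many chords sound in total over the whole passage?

A: 6 bars × 4 beats = 24 beats; 8 beats/chord → 3 chords.
B: 5 bars × 4 beats = 20 beats; 1 beat/chord → 20 chords.
C: 4 bars × 2 beats = 8 beats; 0.5 beats/chord → 16 chords.
D: 4 bars × 6 beats = 24 beats; 8 beats/chord → 3 chords.
E: 16 bars × 3 beats = 48 beats; 6 beats/chord → 8 chords.
Total: 3 + 20 + 16 + 3 + 8 = 50.

50 chords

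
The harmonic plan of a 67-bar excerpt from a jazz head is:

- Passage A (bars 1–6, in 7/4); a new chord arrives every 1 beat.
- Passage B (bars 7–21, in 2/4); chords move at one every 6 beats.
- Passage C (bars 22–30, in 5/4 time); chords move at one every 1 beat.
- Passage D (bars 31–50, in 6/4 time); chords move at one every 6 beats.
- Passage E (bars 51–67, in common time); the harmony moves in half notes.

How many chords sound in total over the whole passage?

146 chords

A: 6·7 = 42 beats, 42/1 = 42 chords.
B: 15·2 = 30 beats, 30/6 = 5 chords.
C: 9·5 = 45 beats, 45/1 = 45 chords.
D: 20·6 = 120 beats, 120/6 = 20 chords.
E: 17·4 = 68 beats, 68/2 = 34 chords.
Total: 42 + 5 + 45 + 20 + 34 = 146.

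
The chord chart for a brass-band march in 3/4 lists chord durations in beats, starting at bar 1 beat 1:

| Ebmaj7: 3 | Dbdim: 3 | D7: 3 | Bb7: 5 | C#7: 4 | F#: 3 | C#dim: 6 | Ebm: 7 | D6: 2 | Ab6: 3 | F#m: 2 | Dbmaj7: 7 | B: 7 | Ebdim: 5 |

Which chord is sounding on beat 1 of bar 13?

Beat 1 of bar 13 is beat (13−1)×3 + 1 = 37 overall.
Running totals: Ebmaj7 ends at 3, Dbdim ends at 6, D7 ends at 9, Bb7 ends at 14, C#7 ends at 18, F# ends at 21, C#dim ends at 27, Ebm ends at 34, D6 ends at 36, Ab6 ends at 39.
Beat 37 falls within Ab6.

Ab6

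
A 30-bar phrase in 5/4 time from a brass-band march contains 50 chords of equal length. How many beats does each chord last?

30 bars × 5 beats/bar = 150 beats total.
150 beats ÷ 50 chords = 3 beats per chord.
(That is a dotted half note.)

3 beats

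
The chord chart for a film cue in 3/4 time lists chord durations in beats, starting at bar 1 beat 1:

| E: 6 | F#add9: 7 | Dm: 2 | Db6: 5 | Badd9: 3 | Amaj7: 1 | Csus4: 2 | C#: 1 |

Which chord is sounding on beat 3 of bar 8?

Beat 3 of bar 8 is beat (8−1)×3 + 3 = 24 overall.
Running totals: E ends at 6, F#add9 ends at 13, Dm ends at 15, Db6 ends at 20, Badd9 ends at 23, Amaj7 ends at 24.
Beat 24 falls within Amaj7.

Amaj7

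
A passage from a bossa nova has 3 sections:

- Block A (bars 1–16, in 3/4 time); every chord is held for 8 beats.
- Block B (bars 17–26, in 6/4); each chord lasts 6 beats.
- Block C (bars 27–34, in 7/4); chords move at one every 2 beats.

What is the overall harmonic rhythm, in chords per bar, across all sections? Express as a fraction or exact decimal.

A: 16 × 3 = 48 beats ÷ 8 = 6 chords.
B: 10 × 6 = 60 beats ÷ 6 = 10 chords.
C: 8 × 7 = 56 beats ÷ 2 = 28 chords.
Overall: 44 chords over 34 bars → 44/34 = 22/17 chords per bar.

22/17 chords per bar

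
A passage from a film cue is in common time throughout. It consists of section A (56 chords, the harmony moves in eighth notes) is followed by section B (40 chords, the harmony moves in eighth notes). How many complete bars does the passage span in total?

A: 56 × 0.5 = 28 beats = 7 bars.
B: 40 × 0.5 = 20 beats = 5 bars.
Total: 7 + 5 = 12 bars.

12 bars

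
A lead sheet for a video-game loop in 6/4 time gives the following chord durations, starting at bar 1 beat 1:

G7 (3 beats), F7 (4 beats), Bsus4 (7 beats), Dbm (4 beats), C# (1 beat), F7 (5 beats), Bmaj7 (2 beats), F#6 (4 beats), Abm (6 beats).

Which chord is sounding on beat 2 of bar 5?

Beat 2 of bar 5 is beat (5−1)×6 + 2 = 26 overall.
Running totals: G7 ends at 3, F7 ends at 7, Bsus4 ends at 14, Dbm ends at 18, C# ends at 19, F7 ends at 24, Bmaj7 ends at 26.
Beat 26 falls within Bmaj7.

Bmaj7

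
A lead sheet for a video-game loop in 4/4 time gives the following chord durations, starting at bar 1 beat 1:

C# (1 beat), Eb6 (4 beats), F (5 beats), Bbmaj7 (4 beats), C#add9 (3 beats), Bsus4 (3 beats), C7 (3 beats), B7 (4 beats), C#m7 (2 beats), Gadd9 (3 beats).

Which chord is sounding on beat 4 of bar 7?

C#m7

Beat 4 of bar 7 is beat (7−1)×4 + 4 = 28 overall.
Running totals: C# ends at 1, Eb6 ends at 5, F ends at 10, Bbmaj7 ends at 14, C#add9 ends at 17, Bsus4 ends at 20, C7 ends at 23, B7 ends at 27, C#m7 ends at 29.
Beat 28 falls within C#m7.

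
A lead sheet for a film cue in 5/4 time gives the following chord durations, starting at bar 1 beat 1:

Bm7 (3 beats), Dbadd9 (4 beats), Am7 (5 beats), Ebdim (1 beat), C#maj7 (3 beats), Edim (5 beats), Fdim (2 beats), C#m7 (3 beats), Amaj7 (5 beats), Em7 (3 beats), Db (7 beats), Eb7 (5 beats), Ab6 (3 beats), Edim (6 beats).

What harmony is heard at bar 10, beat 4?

Ab6

Beat 4 of bar 10 is beat (10−1)×5 + 4 = 49 overall.
Running totals: Bm7 ends at 3, Dbadd9 ends at 7, Am7 ends at 12, Ebdim ends at 13, C#maj7 ends at 16, Edim ends at 21, Fdim ends at 23, C#m7 ends at 26, Amaj7 ends at 31, Em7 ends at 34, Db ends at 41, Eb7 ends at 46, Ab6 ends at 49.
Beat 49 falls within Ab6.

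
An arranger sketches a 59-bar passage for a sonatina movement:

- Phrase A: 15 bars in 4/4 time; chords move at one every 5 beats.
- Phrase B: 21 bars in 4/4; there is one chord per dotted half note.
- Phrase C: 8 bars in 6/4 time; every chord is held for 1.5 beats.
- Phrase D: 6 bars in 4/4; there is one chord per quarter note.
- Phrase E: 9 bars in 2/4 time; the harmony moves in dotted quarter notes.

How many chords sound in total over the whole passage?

108 chords

A: 15·4 = 60 beats, 60/5 = 12 chords.
B: 21·4 = 84 beats, 84/3 = 28 chords.
C: 8·6 = 48 beats, 48/1.5 = 32 chords.
D: 6·4 = 24 beats, 24/1 = 24 chords.
E: 9·2 = 18 beats, 18/1.5 = 12 chords.
Total: 12 + 28 + 32 + 24 + 12 = 108.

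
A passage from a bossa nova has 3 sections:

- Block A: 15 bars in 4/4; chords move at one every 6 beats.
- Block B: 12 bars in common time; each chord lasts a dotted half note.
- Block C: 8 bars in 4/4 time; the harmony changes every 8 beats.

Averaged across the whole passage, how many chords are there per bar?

6/7 chords per bar

A: 15 bars of 4 beats is 60 beats; at 6 beats each that's 10 chords.
B: 12 bars of 4 beats is 48 beats; at 3 beats each that's 16 chords.
C: 8 bars of 4 beats is 32 beats; at 8 beats each that's 4 chords.
Overall: 30 chords over 35 bars → 30/35 = 6/7 chords per bar.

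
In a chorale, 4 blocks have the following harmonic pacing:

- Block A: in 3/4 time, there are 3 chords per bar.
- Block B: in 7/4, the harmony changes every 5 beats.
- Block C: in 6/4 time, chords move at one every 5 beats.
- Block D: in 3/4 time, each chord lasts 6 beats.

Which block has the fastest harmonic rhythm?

Block A

A: each chord is 1 beat in 3/4, so 3 per bar.
B: each chord is 5 beats in 7/4, so 1.4 per bar.
C: each chord is 5 beats in 6/4, so 1.2 per bar.
D: each chord is 6 beats in 3/4, so 0.5 per bar.
Fastest is A at 3 chords/bar.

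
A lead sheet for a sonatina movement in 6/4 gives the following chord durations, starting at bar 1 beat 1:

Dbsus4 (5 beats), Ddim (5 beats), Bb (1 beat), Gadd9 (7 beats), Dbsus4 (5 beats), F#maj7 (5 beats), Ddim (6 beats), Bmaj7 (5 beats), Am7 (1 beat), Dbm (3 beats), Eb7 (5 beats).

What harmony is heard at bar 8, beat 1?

Beat 1 of bar 8 is beat (8−1)×6 + 1 = 43 overall.
Running totals: Dbsus4 ends at 5, Ddim ends at 10, Bb ends at 11, Gadd9 ends at 18, Dbsus4 ends at 23, F#maj7 ends at 28, Ddim ends at 34, Bmaj7 ends at 39, Am7 ends at 40, Dbm ends at 43.
Beat 43 falls within Dbm.

Dbm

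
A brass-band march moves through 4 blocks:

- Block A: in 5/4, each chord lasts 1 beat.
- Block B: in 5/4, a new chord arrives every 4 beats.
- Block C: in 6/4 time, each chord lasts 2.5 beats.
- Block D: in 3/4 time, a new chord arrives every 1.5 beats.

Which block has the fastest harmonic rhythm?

Block A

A: 5/1 = 5 chords/bar.
B: 5/4 = 1.25 chords/bar.
C: 6/2.5 = 2.4 chords/bar.
D: 3/1.5 = 2 chords/bar.
Fastest is A at 5 chords/bar.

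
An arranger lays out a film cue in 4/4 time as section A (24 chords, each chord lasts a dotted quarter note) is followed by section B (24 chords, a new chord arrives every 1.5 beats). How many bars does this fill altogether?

18 bars

A: 24 × 1.5 = 36 beats = 9 bars.
B: 24 × 1.5 = 36 beats = 9 bars.
Total: 9 + 9 = 18 bars.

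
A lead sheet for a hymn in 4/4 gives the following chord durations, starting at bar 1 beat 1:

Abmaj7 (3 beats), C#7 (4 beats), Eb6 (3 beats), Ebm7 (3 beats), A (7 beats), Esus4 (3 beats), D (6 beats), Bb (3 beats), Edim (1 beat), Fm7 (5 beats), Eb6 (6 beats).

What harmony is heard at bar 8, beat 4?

Bb

Beat 4 of bar 8 is beat (8−1)×4 + 4 = 32 overall.
Running totals: Abmaj7 ends at 3, C#7 ends at 7, Eb6 ends at 10, Ebm7 ends at 13, A ends at 20, Esus4 ends at 23, D ends at 29, Bb ends at 32.
Beat 32 falls within Bb.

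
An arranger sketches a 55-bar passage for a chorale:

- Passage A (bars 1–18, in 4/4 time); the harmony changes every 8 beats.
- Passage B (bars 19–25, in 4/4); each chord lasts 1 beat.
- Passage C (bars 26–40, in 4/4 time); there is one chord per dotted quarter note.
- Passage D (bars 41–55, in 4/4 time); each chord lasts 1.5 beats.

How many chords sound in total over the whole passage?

117 chords

A: 18 bars × 4 beats = 72 beats; 8 beats/chord → 9 chords.
B: 7 bars × 4 beats = 28 beats; 1 beat/chord → 28 chords.
C: 15 bars × 4 beats = 60 beats; 1.5 beats/chord → 40 chords.
D: 15 bars × 4 beats = 60 beats; 1.5 beats/chord → 40 chords.
Total: 9 + 28 + 40 + 40 = 117.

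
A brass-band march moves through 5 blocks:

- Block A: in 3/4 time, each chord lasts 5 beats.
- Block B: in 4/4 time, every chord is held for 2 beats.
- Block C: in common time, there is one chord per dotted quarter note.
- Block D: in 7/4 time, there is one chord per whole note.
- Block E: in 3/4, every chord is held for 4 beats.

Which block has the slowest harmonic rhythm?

Block A

A: 3 beats/bar ÷ 5 beats/chord = 0.6 chords/bar.
B: 4 beats/bar ÷ 2 beats/chord = 2 chords/bar.
C: 4 beats/bar ÷ 1.5 beats/chord = 8/3 chords/bar.
D: 7 beats/bar ÷ 4 beats/chord = 1.75 chords/bar.
E: 3 beats/bar ÷ 4 beats/chord = 0.75 chords/bar.
Slowest is A at 0.6 chords/bar.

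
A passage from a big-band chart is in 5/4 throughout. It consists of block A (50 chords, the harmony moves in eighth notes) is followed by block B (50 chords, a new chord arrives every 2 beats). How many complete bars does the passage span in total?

A: 50 × 0.5 = 25 beats = 5 bars.
B: 50 × 2 = 100 beats = 20 bars.
Total: 5 + 20 = 25 bars.

25 bars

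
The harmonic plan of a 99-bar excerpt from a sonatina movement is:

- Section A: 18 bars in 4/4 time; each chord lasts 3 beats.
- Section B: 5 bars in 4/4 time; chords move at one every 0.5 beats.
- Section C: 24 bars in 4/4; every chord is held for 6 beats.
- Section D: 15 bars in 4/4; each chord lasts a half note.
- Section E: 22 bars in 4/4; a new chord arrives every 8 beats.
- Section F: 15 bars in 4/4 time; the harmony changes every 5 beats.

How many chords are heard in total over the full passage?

A: 18 bars × 4 beats = 72 beats; 3 beats/chord → 24 chords.
B: 5 bars × 4 beats = 20 beats; 0.5 beats/chord → 40 chords.
C: 24 bars × 4 beats = 96 beats; 6 beats/chord → 16 chords.
D: 15 bars × 4 beats = 60 beats; 2 beats/chord → 30 chords.
E: 22 bars × 4 beats = 88 beats; 8 beats/chord → 11 chords.
F: 15 bars × 4 beats = 60 beats; 5 beats/chord → 12 chords.
Total: 24 + 40 + 16 + 30 + 11 + 12 = 133.

133 chords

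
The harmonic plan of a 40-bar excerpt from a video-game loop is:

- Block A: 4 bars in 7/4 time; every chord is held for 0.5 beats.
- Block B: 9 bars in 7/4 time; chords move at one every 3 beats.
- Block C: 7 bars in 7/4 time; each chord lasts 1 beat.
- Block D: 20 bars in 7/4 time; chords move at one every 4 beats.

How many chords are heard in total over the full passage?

A: 4·7 = 28 beats, 28/0.5 = 56 chords.
B: 9·7 = 63 beats, 63/3 = 21 chords.
C: 7·7 = 49 beats, 49/1 = 49 chords.
D: 20·7 = 140 beats, 140/4 = 35 chords.
Total: 56 + 21 + 49 + 35 = 161.

161 chords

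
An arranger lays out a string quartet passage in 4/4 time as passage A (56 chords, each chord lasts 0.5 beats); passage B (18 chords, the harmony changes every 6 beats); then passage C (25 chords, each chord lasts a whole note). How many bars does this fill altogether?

A: 56 × 0.5 = 28 beats = 7 bars.
B: 18 × 6 = 108 beats = 27 bars.
C: 25 × 4 = 100 beats = 25 bars.
Total: 7 + 27 + 25 = 59 bars.

59 bars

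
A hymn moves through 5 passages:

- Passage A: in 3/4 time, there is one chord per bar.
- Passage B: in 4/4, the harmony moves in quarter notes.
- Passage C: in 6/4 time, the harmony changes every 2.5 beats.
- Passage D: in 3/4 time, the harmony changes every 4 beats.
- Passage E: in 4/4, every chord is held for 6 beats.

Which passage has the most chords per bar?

A: each chord is 3 beats in 3/4, so 1 per bar.
B: each chord is 1 beat in 4/4, so 4 per bar.
C: each chord is 2.5 beats in 6/4, so 2.4 per bar.
D: each chord is 4 beats in 3/4, so 0.75 per bar.
E: each chord is 6 beats in 4/4, so 2/3 per bar.
Fastest is B at 4 chords/bar.

Passage B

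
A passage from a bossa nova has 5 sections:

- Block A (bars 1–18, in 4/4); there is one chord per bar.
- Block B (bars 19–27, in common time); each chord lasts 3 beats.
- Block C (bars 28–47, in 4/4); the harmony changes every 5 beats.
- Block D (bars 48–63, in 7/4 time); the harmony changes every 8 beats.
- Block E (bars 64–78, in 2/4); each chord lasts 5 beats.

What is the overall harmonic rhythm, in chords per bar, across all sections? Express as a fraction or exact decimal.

11/13 chords per bar

A: 18 × 4 = 72 beats ÷ 4 = 18 chords.
B: 9 × 4 = 36 beats ÷ 3 = 12 chords.
C: 20 × 4 = 80 beats ÷ 5 = 16 chords.
D: 16 × 7 = 112 beats ÷ 8 = 14 chords.
E: 15 × 2 = 30 beats ÷ 5 = 6 chords.
Overall: 66 chords over 78 bars → 66/78 = 11/13 chords per bar.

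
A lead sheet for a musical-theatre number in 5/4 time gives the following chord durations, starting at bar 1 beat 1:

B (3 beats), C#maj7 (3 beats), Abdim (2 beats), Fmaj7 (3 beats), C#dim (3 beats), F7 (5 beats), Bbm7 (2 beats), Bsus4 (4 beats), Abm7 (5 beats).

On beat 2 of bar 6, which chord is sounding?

Abm7

Beat 2 of bar 6 is beat (6−1)×5 + 2 = 27 overall.
Running totals: B ends at 3, C#maj7 ends at 6, Abdim ends at 8, Fmaj7 ends at 11, C#dim ends at 14, F7 ends at 19, Bbm7 ends at 21, Bsus4 ends at 25, Abm7 ends at 30.
Beat 27 falls within Abm7.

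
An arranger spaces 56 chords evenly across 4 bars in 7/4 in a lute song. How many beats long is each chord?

0.5 beats

4 bars × 7 beats/bar = 28 beats total.
28 beats ÷ 56 chords = 0.5 beats per chord.
(That is an eighth note.)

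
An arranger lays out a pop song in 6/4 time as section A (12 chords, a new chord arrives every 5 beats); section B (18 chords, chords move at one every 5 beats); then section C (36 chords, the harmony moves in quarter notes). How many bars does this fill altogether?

31 bars

A: 12 × 5 = 60 beats = 10 bars.
B: 18 × 5 = 90 beats = 15 bars.
C: 36 × 1 = 36 beats = 6 bars.
Total: 10 + 15 + 6 = 31 bars.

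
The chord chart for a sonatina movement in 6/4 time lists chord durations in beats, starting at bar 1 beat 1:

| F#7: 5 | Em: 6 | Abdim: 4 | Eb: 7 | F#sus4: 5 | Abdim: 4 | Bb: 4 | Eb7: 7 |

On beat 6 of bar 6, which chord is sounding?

Beat 6 of bar 6 is beat (6−1)×6 + 6 = 36 overall.
Running totals: F#7 ends at 5, Em ends at 11, Abdim ends at 15, Eb ends at 22, F#sus4 ends at 27, Abdim ends at 31, Bb ends at 35, Eb7 ends at 42.
Beat 36 falls within Eb7.

Eb7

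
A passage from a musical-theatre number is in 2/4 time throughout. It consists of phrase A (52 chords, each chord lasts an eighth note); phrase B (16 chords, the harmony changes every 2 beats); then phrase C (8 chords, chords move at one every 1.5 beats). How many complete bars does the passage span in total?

A: 52 × 0.5 = 26 beats = 13 bars.
B: 16 × 2 = 32 beats = 16 bars.
C: 8 × 1.5 = 12 beats = 6 bars.
Total: 13 + 16 + 6 = 35 bars.

35 bars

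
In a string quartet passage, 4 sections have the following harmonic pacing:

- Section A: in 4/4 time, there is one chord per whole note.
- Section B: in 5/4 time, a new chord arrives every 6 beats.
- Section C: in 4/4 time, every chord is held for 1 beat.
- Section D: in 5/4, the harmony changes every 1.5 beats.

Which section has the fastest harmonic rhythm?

Section C

A: each chord is 4 beats in 4/4, so 1 per bar.
B: each chord is 6 beats in 5/4, so 5/6 per bar.
C: each chord is 1 beat in 4/4, so 4 per bar.
D: each chord is 1.5 beats in 5/4, so 10/3 per bar.
Fastest is C at 4 chords/bar.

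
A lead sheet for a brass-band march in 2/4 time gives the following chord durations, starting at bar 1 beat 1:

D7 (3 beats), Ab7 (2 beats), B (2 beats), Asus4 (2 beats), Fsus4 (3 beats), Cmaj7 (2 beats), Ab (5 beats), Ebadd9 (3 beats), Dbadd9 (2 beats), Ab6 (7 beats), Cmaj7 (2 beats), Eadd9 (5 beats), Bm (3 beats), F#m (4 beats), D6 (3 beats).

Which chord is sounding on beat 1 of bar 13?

Beat 1 of bar 13 is beat (13−1)×2 + 1 = 25 overall.
Running totals: D7 ends at 3, Ab7 ends at 5, B ends at 7, Asus4 ends at 9, Fsus4 ends at 12, Cmaj7 ends at 14, Ab ends at 19, Ebadd9 ends at 22, Dbadd9 ends at 24, Ab6 ends at 31.
Beat 25 falls within Ab6.

Ab6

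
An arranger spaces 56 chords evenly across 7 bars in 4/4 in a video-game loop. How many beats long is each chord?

7 bars × 4 beats/bar = 28 beats total.
28 beats ÷ 56 chords = 0.5 beats per chord.
(That is an eighth note.)

0.5 beats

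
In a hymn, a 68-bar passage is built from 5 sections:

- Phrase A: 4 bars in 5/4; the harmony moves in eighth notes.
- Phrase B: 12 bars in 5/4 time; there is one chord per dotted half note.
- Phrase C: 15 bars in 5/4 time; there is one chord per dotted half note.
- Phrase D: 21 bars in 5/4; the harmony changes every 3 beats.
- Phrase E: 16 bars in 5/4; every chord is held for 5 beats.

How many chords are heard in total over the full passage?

136 chords

A has 20 beats and chords last 0.5 each, so 40 chords.
B has 60 beats and chords last 3 each, so 20 chords.
C has 75 beats and chords last 3 each, so 25 chords.
D has 105 beats and chords last 3 each, so 35 chords.
E has 80 beats and chords last 5 each, so 16 chords.
Total: 40 + 20 + 25 + 35 + 16 = 136.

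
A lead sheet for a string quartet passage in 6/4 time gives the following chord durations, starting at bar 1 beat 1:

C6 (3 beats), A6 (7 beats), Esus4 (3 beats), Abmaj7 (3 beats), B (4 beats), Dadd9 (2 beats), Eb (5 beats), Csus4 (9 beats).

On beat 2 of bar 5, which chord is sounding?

Eb

Beat 2 of bar 5 is beat (5−1)×6 + 2 = 26 overall.
Running totals: C6 ends at 3, A6 ends at 10, Esus4 ends at 13, Abmaj7 ends at 16, B ends at 20, Dadd9 ends at 22, Eb ends at 27.
Beat 26 falls within Eb.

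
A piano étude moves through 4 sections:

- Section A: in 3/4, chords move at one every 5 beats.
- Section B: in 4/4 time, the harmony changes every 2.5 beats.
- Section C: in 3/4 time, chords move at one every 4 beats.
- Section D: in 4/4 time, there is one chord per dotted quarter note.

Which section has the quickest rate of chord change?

Section D

A: 3/5 = 0.6 chords/bar.
B: 4/2.5 = 1.6 chords/bar.
C: 3/4 = 0.75 chords/bar.
D: 4/1.5 = 8/3 chords/bar.
Fastest is D at 8/3 chords/bar.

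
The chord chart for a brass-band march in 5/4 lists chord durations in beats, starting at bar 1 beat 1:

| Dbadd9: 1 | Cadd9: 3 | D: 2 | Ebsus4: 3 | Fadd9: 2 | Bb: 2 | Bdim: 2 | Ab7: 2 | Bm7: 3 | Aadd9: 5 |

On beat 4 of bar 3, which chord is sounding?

Beat 4 of bar 3 is beat (3−1)×5 + 4 = 14 overall.
Running totals: Dbadd9 ends at 1, Cadd9 ends at 4, D ends at 6, Ebsus4 ends at 9, Fadd9 ends at 11, Bb ends at 13, Bdim ends at 15.
Beat 14 falls within Bdim.

Bdim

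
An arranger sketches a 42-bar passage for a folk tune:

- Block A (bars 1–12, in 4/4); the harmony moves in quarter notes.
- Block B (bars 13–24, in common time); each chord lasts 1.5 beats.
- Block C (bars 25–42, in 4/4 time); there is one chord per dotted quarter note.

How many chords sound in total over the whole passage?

A has 48 beats and chords last 1 each, so 48 chords.
B has 48 beats and chords last 1.5 each, so 32 chords.
C has 72 beats and chords last 1.5 each, so 48 chords.
Total: 48 + 32 + 48 = 128.

128 chords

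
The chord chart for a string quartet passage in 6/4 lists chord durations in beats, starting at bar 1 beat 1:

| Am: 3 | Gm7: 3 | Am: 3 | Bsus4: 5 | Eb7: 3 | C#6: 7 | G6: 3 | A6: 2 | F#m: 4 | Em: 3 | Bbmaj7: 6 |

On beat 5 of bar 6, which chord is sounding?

Beat 5 of bar 6 is beat (6−1)×6 + 5 = 35 overall.
Running totals: Am ends at 3, Gm7 ends at 6, Am ends at 9, Bsus4 ends at 14, Eb7 ends at 17, C#6 ends at 24, G6 ends at 27, A6 ends at 29, F#m ends at 33, Em ends at 36.
Beat 35 falls within Em.

Em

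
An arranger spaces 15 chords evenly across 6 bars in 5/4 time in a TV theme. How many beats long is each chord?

2 beats

6 bars × 5 beats/bar = 30 beats total.
30 beats ÷ 15 chords = 2 beats per chord.
(That is a half note.)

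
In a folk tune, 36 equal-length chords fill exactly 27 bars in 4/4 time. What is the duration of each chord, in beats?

27 bars × 4 beats/bar = 108 beats total.
108 beats ÷ 36 chords = 3 beats per chord.
(That is a dotted half note.)

3 beats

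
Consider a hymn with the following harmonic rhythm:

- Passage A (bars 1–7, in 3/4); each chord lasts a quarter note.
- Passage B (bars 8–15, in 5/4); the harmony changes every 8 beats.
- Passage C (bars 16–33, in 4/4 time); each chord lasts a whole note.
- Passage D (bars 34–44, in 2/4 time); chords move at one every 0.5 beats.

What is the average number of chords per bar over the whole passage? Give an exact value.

A: 7 bars of 3 beats is 21 beats; at 1 beat each that's 21 chords.
B: 8 bars of 5 beats is 40 beats; at 8 beats each that's 5 chords.
C: 18 bars of 4 beats is 72 beats; at 4 beats each that's 18 chords.
D: 11 bars of 2 beats is 22 beats; at 0.5 beats each that's 44 chords.
Overall: 88 chords over 44 bars → 88/44 = 2 chords per bar.

2 chords per bar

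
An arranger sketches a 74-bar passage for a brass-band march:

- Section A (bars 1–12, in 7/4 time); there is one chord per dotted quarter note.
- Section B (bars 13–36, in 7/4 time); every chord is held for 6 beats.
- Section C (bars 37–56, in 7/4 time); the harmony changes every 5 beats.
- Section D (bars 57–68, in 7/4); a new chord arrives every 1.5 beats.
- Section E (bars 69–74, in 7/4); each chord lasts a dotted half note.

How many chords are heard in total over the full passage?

182 chords

A: 12 bars × 7 beats = 84 beats; 1.5 beats/chord → 56 chords.
B: 24 bars × 7 beats = 168 beats; 6 beats/chord → 28 chords.
C: 20 bars × 7 beats = 140 beats; 5 beats/chord → 28 chords.
D: 12 bars × 7 beats = 84 beats; 1.5 beats/chord → 56 chords.
E: 6 bars × 7 beats = 42 beats; 3 beats/chord → 14 chords.
Total: 56 + 28 + 28 + 56 + 14 = 182.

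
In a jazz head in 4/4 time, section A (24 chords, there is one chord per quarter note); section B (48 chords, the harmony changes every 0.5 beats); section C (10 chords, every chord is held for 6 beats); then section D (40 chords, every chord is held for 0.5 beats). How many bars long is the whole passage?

A: 24 × 1 = 24 beats = 6 bars.
B: 48 × 0.5 = 24 beats = 6 bars.
C: 10 × 6 = 60 beats = 15 bars.
D: 40 × 0.5 = 20 beats = 5 bars.
Total: 6 + 6 + 15 + 5 = 32 bars.

32 bars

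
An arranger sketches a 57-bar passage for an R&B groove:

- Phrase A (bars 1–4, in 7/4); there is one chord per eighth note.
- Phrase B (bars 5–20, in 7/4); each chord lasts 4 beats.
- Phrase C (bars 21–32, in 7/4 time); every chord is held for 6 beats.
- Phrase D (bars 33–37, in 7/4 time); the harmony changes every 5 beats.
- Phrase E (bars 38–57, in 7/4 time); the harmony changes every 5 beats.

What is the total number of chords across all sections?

A: 4 bars × 7 beats = 28 beats; 0.5 beats/chord → 56 chords.
B: 16 bars × 7 beats = 112 beats; 4 beats/chord → 28 chords.
C: 12 bars × 7 beats = 84 beats; 6 beats/chord → 14 chords.
D: 5 bars × 7 beats = 35 beats; 5 beats/chord → 7 chords.
E: 20 bars × 7 beats = 140 beats; 5 beats/chord → 28 chords.
Total: 56 + 28 + 14 + 7 + 28 = 133.

133 chords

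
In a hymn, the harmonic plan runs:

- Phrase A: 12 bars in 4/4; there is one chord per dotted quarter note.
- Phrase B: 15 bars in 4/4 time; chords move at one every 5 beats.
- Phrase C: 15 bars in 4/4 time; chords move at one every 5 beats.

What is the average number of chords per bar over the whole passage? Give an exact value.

4/3 chords per bar

A: 12 bars of 4 beats is 48 beats; at 1.5 beats each that's 32 chords.
B: 15 bars of 4 beats is 60 beats; at 5 beats each that's 12 chords.
C: 15 bars of 4 beats is 60 beats; at 5 beats each that's 12 chords.
Overall: 56 chords over 42 bars → 56/42 = 4/3 chords per bar.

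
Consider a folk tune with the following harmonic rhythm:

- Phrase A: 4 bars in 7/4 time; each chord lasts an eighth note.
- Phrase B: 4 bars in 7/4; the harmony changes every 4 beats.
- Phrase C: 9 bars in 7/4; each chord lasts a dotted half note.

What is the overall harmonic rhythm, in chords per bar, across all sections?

A: 4 bars of 7 beats is 28 beats; at 0.5 beats each that's 56 chords.
B: 4 bars of 7 beats is 28 beats; at 4 beats each that's 7 chords.
C: 9 bars of 7 beats is 63 beats; at 3 beats each that's 21 chords.
Overall: 84 chords over 17 bars → 84/17 = 84/17 chords per bar.

84/17 chords per bar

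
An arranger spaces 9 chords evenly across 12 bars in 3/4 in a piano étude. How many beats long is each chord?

12 bars × 3 beats/bar = 36 beats total.
36 beats ÷ 9 chords = 4 beats per chord.
(That is a whole note.)

4 beats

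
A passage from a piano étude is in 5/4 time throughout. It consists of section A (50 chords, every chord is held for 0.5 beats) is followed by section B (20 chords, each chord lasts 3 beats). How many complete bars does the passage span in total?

17 bars

A: 50 × 0.5 = 25 beats = 5 bars.
B: 20 × 3 = 60 beats = 12 bars.
Total: 5 + 12 = 17 bars.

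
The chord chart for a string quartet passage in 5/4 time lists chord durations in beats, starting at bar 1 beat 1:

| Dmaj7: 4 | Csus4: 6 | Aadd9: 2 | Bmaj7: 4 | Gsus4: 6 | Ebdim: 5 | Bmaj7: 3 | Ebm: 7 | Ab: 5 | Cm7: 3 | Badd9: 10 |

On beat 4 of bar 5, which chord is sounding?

Ebdim

Beat 4 of bar 5 is beat (5−1)×5 + 4 = 24 overall.
Running totals: Dmaj7 ends at 4, Csus4 ends at 10, Aadd9 ends at 12, Bmaj7 ends at 16, Gsus4 ends at 22, Ebdim ends at 27.
Beat 24 falls within Ebdim.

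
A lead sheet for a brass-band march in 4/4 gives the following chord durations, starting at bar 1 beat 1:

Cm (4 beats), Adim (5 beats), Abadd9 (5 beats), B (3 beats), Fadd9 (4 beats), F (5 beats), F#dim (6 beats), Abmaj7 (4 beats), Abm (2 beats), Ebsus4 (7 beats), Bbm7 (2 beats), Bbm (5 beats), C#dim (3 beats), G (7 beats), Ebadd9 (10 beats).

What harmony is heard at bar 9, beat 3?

Beat 3 of bar 9 is beat (9−1)×4 + 3 = 35 overall.
Running totals: Cm ends at 4, Adim ends at 9, Abadd9 ends at 14, B ends at 17, Fadd9 ends at 21, F ends at 26, F#dim ends at 32, Abmaj7 ends at 36.
Beat 35 falls within Abmaj7.

Abmaj7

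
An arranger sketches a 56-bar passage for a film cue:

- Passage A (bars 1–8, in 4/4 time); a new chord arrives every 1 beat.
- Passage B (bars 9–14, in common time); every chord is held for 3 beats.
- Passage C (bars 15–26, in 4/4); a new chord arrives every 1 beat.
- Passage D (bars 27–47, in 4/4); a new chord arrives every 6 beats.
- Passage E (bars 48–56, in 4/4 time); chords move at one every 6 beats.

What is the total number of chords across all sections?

108 chords

A: 8·4 = 32 beats, 32/1 = 32 chords.
B: 6·4 = 24 beats, 24/3 = 8 chords.
C: 12·4 = 48 beats, 48/1 = 48 chords.
D: 21·4 = 84 beats, 84/6 = 14 chords.
E: 9·4 = 36 beats, 36/6 = 6 chords.
Total: 32 + 8 + 48 + 14 + 6 = 108.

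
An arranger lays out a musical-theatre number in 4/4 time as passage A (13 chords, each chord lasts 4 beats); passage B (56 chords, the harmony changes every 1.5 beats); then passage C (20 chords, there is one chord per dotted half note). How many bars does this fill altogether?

A: 13 × 4 = 52 beats = 13 bars.
B: 56 × 1.5 = 84 beats = 21 bars.
C: 20 × 3 = 60 beats = 15 bars.
Total: 13 + 21 + 15 = 49 bars.

49 bars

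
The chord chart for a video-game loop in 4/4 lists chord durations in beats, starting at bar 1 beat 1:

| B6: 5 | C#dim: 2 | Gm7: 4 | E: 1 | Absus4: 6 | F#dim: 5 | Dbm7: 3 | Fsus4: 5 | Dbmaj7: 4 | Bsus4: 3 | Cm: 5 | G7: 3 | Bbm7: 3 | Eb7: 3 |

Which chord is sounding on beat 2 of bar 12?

Beat 2 of bar 12 is beat (12−1)×4 + 2 = 46 overall.
Running totals: B6 ends at 5, C#dim ends at 7, Gm7 ends at 11, E ends at 12, Absus4 ends at 18, F#dim ends at 23, Dbm7 ends at 26, Fsus4 ends at 31, Dbmaj7 ends at 35, Bsus4 ends at 38, Cm ends at 43, G7 ends at 46.
Beat 46 falls within G7.

G7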